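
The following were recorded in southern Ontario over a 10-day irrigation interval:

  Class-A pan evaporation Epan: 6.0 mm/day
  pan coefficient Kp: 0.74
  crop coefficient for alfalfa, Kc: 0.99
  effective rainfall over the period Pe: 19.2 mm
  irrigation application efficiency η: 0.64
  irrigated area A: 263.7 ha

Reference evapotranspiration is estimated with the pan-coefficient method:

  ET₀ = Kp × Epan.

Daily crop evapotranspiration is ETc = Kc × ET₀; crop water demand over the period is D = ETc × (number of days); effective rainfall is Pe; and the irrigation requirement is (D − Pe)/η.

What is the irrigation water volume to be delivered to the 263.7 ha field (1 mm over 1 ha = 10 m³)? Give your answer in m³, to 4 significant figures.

ET₀ = 0.74 × 6.0 = 4.4400 mm/d
ETc = Kc × ET₀ = 0.99 × 4.4400 = 4.3956 mm/d
Crop demand D = ETc × 10 d = 4.3956 × 10 = 43.956 mm
D − Pe = 43.956 − 19.2 = 24.756 mm
Gross irrigation = 24.756 / 0.64 = 38.681 mm
Volume = 38.681 mm × 263.7 ha × 10 = 102001.8 m³

102000 m³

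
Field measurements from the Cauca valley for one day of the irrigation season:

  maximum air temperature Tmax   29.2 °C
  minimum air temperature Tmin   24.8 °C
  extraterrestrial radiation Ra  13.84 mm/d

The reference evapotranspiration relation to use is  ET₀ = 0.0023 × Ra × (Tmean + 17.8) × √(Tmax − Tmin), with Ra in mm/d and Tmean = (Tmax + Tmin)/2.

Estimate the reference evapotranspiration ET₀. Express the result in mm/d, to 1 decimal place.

3.0 mm/d

Tmean = (29.2 + 24.8)/2 = 27.00 °C
ET₀ = 0.0023 × 13.84 × (27.00 + 17.8) × √4.4 = 0.0023 × 13.84 × 44.80 × 2.0976 = 2.9913 mm/d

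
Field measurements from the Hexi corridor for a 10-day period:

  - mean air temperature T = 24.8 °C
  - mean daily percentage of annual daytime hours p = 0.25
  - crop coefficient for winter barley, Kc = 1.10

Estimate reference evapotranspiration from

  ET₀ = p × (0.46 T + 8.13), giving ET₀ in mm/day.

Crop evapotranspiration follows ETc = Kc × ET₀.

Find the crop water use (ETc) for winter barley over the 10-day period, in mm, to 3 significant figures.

ET₀ = 0.25 × (0.46 × 24.8 + 8.13) = 0.25 × 19.538 = 4.8845 mm/d
ETc = Kc × ET₀ = 1.10 × 4.8845 = 5.3730 mm/d
Over 10 days: 5.3730 × 10 = 53.730 mm

53.7 mm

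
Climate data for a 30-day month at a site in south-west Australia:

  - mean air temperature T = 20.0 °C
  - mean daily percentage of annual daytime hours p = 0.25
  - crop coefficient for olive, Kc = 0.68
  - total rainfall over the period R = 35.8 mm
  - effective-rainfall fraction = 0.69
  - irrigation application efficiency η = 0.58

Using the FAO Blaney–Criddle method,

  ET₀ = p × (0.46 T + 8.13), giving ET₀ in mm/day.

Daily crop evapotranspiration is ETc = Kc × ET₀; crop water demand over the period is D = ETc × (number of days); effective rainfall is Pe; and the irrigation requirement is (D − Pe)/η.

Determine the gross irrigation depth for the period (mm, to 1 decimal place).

109.8 mm

ET₀ = 0.25 × (0.46 × 20.0 + 8.13) = 0.25 × 17.330 = 4.3325 mm/d
ETc = Kc × ET₀ = 0.68 × 4.3325 = 2.9461 mm/d
Crop demand D = ETc × 30 d = 2.9461 × 30 = 88.383 mm
Pe = 0.69 × 35.8 = 24.702 mm
D − Pe = 88.383 − 24.702 = 63.681 mm
Gross irrigation = 63.681 / 0.58 = 109.795 mm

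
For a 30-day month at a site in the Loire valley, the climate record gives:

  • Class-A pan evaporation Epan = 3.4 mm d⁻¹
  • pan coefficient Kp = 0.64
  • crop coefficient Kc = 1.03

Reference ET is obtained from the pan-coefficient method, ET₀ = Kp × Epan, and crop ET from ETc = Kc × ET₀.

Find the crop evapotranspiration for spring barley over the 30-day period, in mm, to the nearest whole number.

67 mm

ET₀ = 0.64 × 3.4 = 2.1760 mm/d
ETc = Kc × ET₀ = 1.03 × 2.1760 = 2.2413 mm/d
Over 30 days: 2.2413 × 30 = 67.239 mm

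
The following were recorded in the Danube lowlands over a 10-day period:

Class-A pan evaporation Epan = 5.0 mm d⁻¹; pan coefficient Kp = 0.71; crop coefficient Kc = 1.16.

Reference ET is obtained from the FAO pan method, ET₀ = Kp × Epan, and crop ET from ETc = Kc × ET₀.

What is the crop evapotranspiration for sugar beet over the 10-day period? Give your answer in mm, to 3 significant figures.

ET₀ = 0.71 × 5.0 = 3.5500 mm/d
ETc = Kc × ET₀ = 1.16 × 3.5500 = 4.1180 mm/d
Over 10 days: 4.1180 × 10 = 41.180 mm

41.2 mm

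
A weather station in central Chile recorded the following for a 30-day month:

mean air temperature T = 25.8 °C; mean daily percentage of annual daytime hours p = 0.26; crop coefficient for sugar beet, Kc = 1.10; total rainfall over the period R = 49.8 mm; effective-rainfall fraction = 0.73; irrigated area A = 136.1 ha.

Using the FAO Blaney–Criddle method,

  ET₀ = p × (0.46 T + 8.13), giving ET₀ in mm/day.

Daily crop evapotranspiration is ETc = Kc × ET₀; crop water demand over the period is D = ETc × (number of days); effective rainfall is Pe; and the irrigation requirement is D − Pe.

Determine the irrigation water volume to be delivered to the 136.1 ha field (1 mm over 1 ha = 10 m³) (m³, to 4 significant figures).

184000 m³

ET₀ = 0.26 × (0.46 × 25.8 + 8.13) = 0.26 × 19.998 = 5.1995 mm/d
ETc = Kc × ET₀ = 1.10 × 5.1995 = 5.7195 mm/d
Crop demand D = ETc × 30 d = 5.7195 × 30 = 171.585 mm
Pe = 0.73 × 49.8 = 36.354 mm
D − Pe = 171.585 − 36.354 = 135.231 mm
Volume = 135.231 mm × 136.1 ha × 10 = 184049.4 m³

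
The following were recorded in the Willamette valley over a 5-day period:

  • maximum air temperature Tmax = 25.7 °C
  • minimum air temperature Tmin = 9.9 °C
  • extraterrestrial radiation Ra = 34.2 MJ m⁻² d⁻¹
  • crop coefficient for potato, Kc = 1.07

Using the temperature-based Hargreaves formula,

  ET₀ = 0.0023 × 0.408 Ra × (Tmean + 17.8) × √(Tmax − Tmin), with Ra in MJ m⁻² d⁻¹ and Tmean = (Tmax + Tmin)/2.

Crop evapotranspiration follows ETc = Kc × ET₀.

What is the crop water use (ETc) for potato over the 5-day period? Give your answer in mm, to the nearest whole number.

Tmean = (25.7 + 9.9)/2 = 17.80 °C
0.408 Ra = 0.408 × 34.2 = 13.9536 mm/d equivalent
ET₀ = 0.0023 × 13.9536 × (17.80 + 17.8) × √15.8 = 0.0023 × 13.9536 × 35.60 × 3.9749 = 4.5414 mm/d
ETc = Kc × ET₀ = 1.07 × 4.5414 = 4.8593 mm/d
Over 5 days: 4.8593 × 5 = 24.297 mm

24 mm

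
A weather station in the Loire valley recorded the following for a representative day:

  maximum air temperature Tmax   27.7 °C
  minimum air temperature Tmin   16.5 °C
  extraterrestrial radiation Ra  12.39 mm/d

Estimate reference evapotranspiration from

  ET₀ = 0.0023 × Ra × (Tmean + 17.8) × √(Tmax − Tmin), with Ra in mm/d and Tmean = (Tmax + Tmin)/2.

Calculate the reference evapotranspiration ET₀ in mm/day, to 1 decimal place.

3.8 mm/day

Tmean = (27.7 + 16.5)/2 = 22.10 °C
ET₀ = 0.0023 × 12.39 × (22.10 + 17.8) × √11.2 = 0.0023 × 12.39 × 39.90 × 3.3466 = 3.8052 mm/d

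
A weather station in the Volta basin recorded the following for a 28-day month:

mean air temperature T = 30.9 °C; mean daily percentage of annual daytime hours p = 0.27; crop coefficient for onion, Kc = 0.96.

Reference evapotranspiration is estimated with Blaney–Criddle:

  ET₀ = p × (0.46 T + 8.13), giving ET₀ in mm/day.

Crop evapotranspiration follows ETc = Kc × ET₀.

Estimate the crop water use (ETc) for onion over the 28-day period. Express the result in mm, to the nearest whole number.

ET₀ = 0.27 × (0.46 × 30.9 + 8.13) = 0.27 × 22.344 = 6.0329 mm/d
ETc = Kc × ET₀ = 0.96 × 6.0329 = 5.7916 mm/d
Over 28 days: 5.7916 × 28 = 162.165 mm

162 mm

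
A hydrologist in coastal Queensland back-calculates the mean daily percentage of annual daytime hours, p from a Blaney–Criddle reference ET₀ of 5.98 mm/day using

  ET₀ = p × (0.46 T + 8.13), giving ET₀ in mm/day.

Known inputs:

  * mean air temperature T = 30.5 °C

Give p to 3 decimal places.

p = ET₀ / (0.46 T + 8.13) = 5.98 / (0.46 × 30.5 + 8.13) = 5.98 / 22.160 = 0.2699

0.270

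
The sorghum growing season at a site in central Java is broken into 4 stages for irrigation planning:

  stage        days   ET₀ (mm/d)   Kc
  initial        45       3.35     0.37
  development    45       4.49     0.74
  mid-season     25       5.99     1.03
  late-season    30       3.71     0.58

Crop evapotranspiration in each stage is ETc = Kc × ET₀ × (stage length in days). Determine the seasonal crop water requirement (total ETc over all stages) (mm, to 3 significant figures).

initial: 0.37 × 3.35 × 45 = 55.78 mm
development: 0.74 × 4.49 × 45 = 149.52 mm
mid-season: 1.03 × 5.99 × 25 = 154.24 mm
late-season: 0.58 × 3.71 × 30 = 64.55 mm
Seasonal total = 424.09 mm

424 mm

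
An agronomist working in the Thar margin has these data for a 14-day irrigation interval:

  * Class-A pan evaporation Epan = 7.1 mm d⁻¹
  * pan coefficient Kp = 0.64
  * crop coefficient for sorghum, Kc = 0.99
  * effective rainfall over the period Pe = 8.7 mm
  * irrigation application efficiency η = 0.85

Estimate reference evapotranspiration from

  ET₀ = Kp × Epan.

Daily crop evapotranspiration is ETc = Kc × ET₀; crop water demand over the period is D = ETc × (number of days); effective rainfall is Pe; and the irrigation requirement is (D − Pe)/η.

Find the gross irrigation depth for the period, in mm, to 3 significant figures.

63.9 mm

ET₀ = 0.64 × 7.1 = 4.5440 mm/d
ETc = Kc × ET₀ = 0.99 × 4.5440 = 4.4986 mm/d
Crop demand D = ETc × 14 d = 4.4986 × 14 = 62.980 mm
D − Pe = 62.980 − 8.7 = 54.280 mm
Gross irrigation = 54.280 / 0.85 = 63.859 mm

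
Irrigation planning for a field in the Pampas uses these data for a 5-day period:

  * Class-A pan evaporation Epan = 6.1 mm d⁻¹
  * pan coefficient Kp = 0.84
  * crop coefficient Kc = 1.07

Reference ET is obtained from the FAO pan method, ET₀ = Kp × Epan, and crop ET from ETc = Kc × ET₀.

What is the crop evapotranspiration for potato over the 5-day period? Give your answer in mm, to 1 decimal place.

ET₀ = 0.84 × 6.1 = 5.1240 mm/d
ETc = Kc × ET₀ = 1.07 × 5.1240 = 5.4827 mm/d
Over 5 days: 5.4827 × 5 = 27.414 mm

27.4 mm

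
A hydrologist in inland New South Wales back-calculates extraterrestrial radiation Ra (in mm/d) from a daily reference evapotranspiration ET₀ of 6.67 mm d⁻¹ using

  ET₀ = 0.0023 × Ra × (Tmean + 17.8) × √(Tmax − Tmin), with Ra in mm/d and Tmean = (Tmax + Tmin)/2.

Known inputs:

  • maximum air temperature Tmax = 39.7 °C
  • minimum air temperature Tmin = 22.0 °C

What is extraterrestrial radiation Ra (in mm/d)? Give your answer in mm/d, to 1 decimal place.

14.2 mm/d

Tmean = 30.85 °C; √ΔT = 4.2071
Ra = ET₀ / [0.0023 × (Tmean+17.8) × √ΔT] = 6.67 / (0.0023 × 48.65 × 4.2071) = 14.169 mm/d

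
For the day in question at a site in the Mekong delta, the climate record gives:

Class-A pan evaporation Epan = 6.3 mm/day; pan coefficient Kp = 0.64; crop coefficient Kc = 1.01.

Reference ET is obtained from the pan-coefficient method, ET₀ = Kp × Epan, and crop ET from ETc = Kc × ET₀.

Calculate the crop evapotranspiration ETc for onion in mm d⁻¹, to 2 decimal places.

ET₀ = 0.64 × 6.3 = 4.0320 mm/d
ETc = Kc × ET₀ = 1.01 × 4.0320 = 4.0723 mm/d

4.07 mm d⁻¹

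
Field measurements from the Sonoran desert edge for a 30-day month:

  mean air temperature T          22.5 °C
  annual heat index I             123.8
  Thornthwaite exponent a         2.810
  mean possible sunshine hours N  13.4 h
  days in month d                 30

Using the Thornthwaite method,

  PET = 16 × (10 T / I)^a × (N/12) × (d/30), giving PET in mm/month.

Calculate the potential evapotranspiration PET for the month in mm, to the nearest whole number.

96 mm

10T/I = 10 × 22.5 / 123.8 = 1.8174
(10T/I)^a = 1.8174^2.810 = 5.3587
Uncorrected PET = 16 × 5.3587 = 85.739 mm
Correction = (N/12)(d/30) = (13.4/12)(30/30) = 1.1167
PET = 85.739 × 1.1167 = 95.745 mm/month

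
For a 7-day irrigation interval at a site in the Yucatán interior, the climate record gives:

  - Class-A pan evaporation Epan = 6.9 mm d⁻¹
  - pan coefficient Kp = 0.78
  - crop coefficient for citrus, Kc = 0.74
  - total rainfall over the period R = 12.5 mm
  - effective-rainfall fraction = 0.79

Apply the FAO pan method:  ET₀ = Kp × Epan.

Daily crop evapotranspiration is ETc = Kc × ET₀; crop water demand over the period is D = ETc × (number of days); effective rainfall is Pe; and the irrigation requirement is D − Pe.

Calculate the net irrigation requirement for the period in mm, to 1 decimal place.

ET₀ = 0.78 × 6.9 = 5.3820 mm/d
ETc = Kc × ET₀ = 0.74 × 5.3820 = 3.9827 mm/d
Crop demand D = ETc × 7 d = 3.9827 × 7 = 27.879 mm
Pe = 0.79 × 12.5 = 9.875 mm
D − Pe = 27.879 − 9.875 = 18.004 mm

18.0 mm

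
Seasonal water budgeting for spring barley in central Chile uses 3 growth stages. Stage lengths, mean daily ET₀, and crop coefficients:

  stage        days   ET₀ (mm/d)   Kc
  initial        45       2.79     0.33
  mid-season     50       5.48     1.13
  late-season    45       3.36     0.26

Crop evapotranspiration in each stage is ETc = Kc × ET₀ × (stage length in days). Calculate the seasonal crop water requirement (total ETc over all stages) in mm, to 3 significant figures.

initial: 0.33 × 2.79 × 45 = 41.43 mm
mid-season: 1.13 × 5.48 × 50 = 309.62 mm
late-season: 0.26 × 3.36 × 45 = 39.31 mm
Seasonal total = 390.36 mm

390 mm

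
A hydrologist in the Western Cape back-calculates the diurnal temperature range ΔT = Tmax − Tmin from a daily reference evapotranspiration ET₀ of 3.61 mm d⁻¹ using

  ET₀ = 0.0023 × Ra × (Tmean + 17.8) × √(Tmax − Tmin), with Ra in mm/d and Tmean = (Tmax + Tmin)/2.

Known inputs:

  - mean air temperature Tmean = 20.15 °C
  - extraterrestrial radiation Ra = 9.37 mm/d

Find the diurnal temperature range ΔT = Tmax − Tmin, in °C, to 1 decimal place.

√ΔT = ET₀ / [0.0023 × Ra × (Tmean+17.8)] = 3.61 / (0.0023 × 9.37 × 37.95) = 4.4140
ΔT = 4.4140² = 19.483 °C

19.5 °C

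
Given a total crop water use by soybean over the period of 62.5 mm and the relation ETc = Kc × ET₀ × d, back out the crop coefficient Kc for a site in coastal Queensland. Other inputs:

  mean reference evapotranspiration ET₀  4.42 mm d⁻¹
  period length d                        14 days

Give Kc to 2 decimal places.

1.01

ETc = Kc × ET₀ × d  ⇒  Kc = ETc / (ET₀ × d)
Kc = 62.5 / (4.42 × 14) = 62.5 / 61.88 = 1.0100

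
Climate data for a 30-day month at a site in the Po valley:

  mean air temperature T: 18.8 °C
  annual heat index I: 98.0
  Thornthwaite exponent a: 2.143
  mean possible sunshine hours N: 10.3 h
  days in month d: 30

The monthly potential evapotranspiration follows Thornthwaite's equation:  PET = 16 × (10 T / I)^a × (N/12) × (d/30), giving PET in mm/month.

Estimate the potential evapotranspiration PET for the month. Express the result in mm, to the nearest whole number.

10T/I = 10 × 18.8 / 98.0 = 1.9184
(10T/I)^a = 1.9184^2.143 = 4.0396
Uncorrected PET = 16 × 4.0396 = 64.634 mm
Correction = (N/12)(d/30) = (10.3/12)(30/30) = 0.8583
PET = 64.634 × 0.8583 = 55.475 mm/month

55 mm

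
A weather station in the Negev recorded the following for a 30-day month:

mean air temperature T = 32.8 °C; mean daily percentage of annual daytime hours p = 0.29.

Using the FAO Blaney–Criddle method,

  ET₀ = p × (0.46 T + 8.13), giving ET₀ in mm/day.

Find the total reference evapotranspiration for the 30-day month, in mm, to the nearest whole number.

ET₀ = 0.29 × (0.46 × 32.8 + 8.13) = 0.29 × 23.218 = 6.7332 mm/d
Monthly total = 6.7332 × 30 = 201.996 mm

202 mm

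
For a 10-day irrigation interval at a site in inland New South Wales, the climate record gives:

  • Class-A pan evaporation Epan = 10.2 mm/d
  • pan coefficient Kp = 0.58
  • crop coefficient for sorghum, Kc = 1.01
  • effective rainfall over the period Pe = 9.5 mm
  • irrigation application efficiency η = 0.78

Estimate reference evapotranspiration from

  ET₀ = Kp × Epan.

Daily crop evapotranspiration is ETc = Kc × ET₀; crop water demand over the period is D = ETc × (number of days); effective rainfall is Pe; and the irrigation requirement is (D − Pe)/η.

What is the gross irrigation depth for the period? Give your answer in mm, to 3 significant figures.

64.4 mm

ET₀ = 0.58 × 10.2 = 5.9160 mm/d
ETc = Kc × ET₀ = 1.01 × 5.9160 = 5.9752 mm/d
Crop demand D = ETc × 10 d = 5.9752 × 10 = 59.752 mm
D − Pe = 59.752 − 9.5 = 50.252 mm
Gross irrigation = 50.252 / 0.78 = 64.426 mm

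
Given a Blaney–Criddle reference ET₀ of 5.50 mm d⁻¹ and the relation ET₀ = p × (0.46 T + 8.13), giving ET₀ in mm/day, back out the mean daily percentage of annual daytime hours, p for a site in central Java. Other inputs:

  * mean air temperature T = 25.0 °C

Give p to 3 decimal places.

p = ET₀ / (0.46 T + 8.13) = 5.50 / (0.46 × 25.0 + 8.13) = 5.50 / 19.630 = 0.2802

0.280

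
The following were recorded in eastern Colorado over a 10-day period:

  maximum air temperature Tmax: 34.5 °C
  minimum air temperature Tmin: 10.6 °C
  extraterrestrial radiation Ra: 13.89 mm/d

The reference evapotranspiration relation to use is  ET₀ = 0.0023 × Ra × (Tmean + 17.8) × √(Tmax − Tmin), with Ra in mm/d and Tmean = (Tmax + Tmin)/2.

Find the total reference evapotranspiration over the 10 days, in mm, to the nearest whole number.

63 mm

Tmean = (34.5 + 10.6)/2 = 22.55 °C
ET₀ = 0.0023 × 13.89 × (22.55 + 17.8) × √23.9 = 0.0023 × 13.89 × 40.35 × 4.8888 = 6.3020 mm/d
Over 10 days: 6.3020 × 10 = 63.020 mm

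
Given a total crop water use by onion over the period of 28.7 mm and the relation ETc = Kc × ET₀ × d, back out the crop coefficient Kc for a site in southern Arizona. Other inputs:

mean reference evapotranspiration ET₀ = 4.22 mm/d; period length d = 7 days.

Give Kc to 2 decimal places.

ETc = Kc × ET₀ × d  ⇒  Kc = ETc / (ET₀ × d)
Kc = 28.7 / (4.22 × 7) = 28.7 / 29.54 = 0.9716

0.97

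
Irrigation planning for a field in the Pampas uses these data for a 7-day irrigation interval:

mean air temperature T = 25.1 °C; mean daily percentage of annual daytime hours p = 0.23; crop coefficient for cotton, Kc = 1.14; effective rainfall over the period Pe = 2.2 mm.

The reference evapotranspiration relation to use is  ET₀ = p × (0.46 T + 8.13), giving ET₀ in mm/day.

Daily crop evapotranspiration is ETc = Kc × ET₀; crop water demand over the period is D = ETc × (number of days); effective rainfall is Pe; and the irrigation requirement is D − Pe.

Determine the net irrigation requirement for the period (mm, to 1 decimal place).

33.9 mm

ET₀ = 0.23 × (0.46 × 25.1 + 8.13) = 0.23 × 19.676 = 4.5255 mm/d
ETc = Kc × ET₀ = 1.14 × 4.5255 = 5.1591 mm/d
Crop demand D = ETc × 7 d = 5.1591 × 7 = 36.114 mm
D − Pe = 36.114 − 2.2 = 33.914 mm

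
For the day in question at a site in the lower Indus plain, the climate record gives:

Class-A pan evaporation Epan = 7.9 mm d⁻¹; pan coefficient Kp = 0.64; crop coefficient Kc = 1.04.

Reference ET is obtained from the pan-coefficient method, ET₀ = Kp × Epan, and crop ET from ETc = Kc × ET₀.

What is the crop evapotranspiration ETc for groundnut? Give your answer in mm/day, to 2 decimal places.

5.26 mm/day

ET₀ = 0.64 × 7.9 = 5.0560 mm/d
ETc = Kc × ET₀ = 1.04 × 5.0560 = 5.2582 mm/d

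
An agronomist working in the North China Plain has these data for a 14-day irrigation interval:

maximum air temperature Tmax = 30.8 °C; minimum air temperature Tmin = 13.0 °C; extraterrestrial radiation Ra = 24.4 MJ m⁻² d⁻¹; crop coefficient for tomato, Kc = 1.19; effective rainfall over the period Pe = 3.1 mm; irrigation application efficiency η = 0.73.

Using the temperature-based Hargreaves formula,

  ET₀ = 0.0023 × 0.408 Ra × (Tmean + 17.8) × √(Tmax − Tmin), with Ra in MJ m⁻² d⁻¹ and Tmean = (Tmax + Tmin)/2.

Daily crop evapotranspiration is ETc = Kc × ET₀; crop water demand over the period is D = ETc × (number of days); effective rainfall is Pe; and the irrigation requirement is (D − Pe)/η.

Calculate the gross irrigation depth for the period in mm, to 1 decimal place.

Tmean = (30.8 + 13.0)/2 = 21.90 °C
0.408 Ra = 0.408 × 24.4 = 9.9552 mm/d equivalent
ET₀ = 0.0023 × 9.9552 × (21.90 + 17.8) × √17.8 = 0.0023 × 9.9552 × 39.70 × 4.2190 = 3.8351 mm/d
ETc = Kc × ET₀ = 1.19 × 3.8351 = 4.5638 mm/d
Crop demand D = ETc × 14 d = 4.5638 × 14 = 63.893 mm
D − Pe = 63.893 − 3.1 = 60.793 mm
Gross irrigation = 60.793 / 0.73 = 83.278 mm

83.3 mm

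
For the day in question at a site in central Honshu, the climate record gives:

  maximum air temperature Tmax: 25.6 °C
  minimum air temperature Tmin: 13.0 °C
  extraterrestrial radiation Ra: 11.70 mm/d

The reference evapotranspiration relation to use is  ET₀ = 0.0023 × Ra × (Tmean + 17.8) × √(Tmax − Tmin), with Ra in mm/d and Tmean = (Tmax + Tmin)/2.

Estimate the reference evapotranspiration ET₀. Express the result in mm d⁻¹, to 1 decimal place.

3.5 mm d⁻¹

Tmean = (25.6 + 13.0)/2 = 19.30 °C
ET₀ = 0.0023 × 11.70 × (19.30 + 17.8) × √12.6 = 0.0023 × 11.70 × 37.10 × 3.5496 = 3.5438 mm/d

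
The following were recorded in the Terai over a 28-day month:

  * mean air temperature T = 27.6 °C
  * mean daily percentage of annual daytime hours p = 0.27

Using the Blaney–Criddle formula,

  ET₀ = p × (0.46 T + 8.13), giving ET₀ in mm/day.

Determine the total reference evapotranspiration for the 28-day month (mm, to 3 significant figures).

ET₀ = 0.27 × (0.46 × 27.6 + 8.13) = 0.27 × 20.826 = 5.6230 mm/d
Monthly total = 5.6230 × 28 = 157.444 mm

157 mm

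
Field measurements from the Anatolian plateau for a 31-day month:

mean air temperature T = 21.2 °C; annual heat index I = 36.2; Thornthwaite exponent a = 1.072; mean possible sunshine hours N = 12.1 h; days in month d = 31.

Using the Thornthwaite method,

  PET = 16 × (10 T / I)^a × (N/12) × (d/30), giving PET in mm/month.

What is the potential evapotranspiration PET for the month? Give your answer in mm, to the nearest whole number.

111 mm

10T/I = 10 × 21.2 / 36.2 = 5.8564
(10T/I)^a = 5.8564^1.072 = 6.6512
Uncorrected PET = 16 × 6.6512 = 106.419 mm
Correction = (N/12)(d/30) = (12.1/12)(31/30) = 1.0419
PET = 106.419 × 1.0419 = 110.878 mm/month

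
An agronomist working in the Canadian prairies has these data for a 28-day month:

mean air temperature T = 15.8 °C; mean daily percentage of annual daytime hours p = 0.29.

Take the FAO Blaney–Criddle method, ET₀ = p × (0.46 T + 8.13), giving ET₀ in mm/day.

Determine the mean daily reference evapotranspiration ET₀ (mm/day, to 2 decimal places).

4.47 mm/day

ET₀ = 0.29 × (0.46 × 15.8 + 8.13) = 0.29 × 15.398 = 4.4654 mm/d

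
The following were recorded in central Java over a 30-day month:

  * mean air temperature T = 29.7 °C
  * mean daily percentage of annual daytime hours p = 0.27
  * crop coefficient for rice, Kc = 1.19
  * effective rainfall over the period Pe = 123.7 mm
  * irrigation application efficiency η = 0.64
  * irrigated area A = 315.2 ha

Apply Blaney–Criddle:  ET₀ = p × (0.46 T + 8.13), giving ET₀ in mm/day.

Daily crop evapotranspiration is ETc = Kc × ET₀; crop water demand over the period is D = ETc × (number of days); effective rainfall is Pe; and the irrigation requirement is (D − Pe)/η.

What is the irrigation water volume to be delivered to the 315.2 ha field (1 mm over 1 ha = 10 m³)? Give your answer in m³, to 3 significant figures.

ET₀ = 0.27 × (0.46 × 29.7 + 8.13) = 0.27 × 21.792 = 5.8838 mm/d
ETc = Kc × ET₀ = 1.19 × 5.8838 = 7.0017 mm/d
Crop demand D = ETc × 30 d = 7.0017 × 30 = 210.051 mm
D − Pe = 210.051 − 123.7 = 86.351 mm
Gross irrigation = 86.351 / 0.64 = 134.923 mm
Volume = 134.923 mm × 315.2 ha × 10 = 425277.3 m³

425000 m³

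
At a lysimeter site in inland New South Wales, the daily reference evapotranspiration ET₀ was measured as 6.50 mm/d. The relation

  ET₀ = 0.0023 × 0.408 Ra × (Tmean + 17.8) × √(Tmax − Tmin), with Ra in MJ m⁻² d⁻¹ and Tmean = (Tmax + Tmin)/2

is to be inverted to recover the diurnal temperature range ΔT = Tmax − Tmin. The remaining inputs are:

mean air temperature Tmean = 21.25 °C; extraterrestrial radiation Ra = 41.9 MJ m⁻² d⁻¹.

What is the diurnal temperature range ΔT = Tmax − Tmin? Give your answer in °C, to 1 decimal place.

17.9 °C

√ΔT = ET₀ / [0.0023 × 0.408 × Ra × (Tmean+17.8)] = 6.50 / (0.0023 × 17.0952 × 39.05) = 4.2334
ΔT = 4.2334² = 17.922 °C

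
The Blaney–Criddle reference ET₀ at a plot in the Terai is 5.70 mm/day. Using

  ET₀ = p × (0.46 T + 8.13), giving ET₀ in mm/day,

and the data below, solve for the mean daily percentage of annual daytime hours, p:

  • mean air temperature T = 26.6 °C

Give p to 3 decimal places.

p = ET₀ / (0.46 T + 8.13) = 5.70 / (0.46 × 26.6 + 8.13) = 5.70 / 20.366 = 0.2799

0.280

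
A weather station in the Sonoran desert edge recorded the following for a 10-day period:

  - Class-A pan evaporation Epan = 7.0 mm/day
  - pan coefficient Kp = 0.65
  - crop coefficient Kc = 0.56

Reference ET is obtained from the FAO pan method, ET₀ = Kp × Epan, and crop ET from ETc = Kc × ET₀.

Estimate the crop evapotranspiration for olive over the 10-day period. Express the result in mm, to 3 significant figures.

25.5 mm

ET₀ = 0.65 × 7.0 = 4.5500 mm/d
ETc = Kc × ET₀ = 0.56 × 4.5500 = 2.5480 mm/d
Over 10 days: 2.5480 × 10 = 25.480 mm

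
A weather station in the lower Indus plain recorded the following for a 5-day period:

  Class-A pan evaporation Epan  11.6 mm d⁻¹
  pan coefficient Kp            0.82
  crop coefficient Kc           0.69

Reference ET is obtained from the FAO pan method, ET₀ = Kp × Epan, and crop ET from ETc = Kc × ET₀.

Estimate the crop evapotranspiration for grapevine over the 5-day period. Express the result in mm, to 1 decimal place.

32.8 mm

ET₀ = 0.82 × 11.6 = 9.5120 mm/d
ETc = Kc × ET₀ = 0.69 × 9.5120 = 6.5633 mm/d
Over 5 days: 6.5633 × 5 = 32.817 mm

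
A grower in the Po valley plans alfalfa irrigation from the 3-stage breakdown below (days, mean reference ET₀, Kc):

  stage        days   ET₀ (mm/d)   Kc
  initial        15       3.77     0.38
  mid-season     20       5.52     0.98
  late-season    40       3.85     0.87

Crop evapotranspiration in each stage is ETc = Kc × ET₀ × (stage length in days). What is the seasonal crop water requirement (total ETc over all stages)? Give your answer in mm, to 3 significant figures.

264 mm

initial: 0.38 × 3.77 × 15 = 21.49 mm
mid-season: 0.98 × 5.52 × 20 = 108.19 mm
late-season: 0.87 × 3.85 × 40 = 133.98 mm
Seasonal total = 263.66 mm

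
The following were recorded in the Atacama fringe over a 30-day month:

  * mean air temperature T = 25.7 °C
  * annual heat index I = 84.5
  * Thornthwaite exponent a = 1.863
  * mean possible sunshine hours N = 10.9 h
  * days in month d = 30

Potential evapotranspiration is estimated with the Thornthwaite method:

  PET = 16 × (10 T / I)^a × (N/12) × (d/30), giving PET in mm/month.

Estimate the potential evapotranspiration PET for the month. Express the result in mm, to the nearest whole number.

115 mm

10T/I = 10 × 25.7 / 84.5 = 3.0414
(10T/I)^a = 3.0414^1.863 = 7.9427
Uncorrected PET = 16 × 7.9427 = 127.083 mm
Correction = (N/12)(d/30) = (10.9/12)(30/30) = 0.9083
PET = 127.083 × 0.9083 = 115.429 mm/month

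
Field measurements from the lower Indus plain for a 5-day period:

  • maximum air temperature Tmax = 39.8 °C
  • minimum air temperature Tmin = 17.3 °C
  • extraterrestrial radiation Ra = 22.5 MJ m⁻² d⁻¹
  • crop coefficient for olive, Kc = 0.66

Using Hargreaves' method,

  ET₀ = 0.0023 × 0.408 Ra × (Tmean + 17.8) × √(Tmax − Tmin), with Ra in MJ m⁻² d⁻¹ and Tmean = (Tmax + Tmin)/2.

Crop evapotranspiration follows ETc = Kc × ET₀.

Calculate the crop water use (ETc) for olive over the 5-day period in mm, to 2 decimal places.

Tmean = (39.8 + 17.3)/2 = 28.55 °C
0.408 Ra = 0.408 × 22.5 = 9.1800 mm/d equivalent
ET₀ = 0.0023 × 9.1800 × (28.55 + 17.8) × √22.5 = 0.0023 × 9.1800 × 46.35 × 4.7434 = 4.6421 mm/d
ETc = Kc × ET₀ = 0.66 × 4.6421 = 3.0638 mm/d
Over 5 days: 3.0638 × 5 = 15.319 mm

15.32 mm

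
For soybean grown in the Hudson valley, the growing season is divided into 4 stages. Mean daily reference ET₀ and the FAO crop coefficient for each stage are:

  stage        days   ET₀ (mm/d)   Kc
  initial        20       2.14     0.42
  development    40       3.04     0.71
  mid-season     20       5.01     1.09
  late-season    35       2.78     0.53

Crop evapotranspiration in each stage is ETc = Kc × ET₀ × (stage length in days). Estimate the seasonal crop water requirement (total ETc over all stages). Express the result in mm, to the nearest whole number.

initial: 0.42 × 2.14 × 20 = 17.98 mm
development: 0.71 × 3.04 × 40 = 86.34 mm
mid-season: 1.09 × 5.01 × 20 = 109.22 mm
late-season: 0.53 × 2.78 × 35 = 51.57 mm
Seasonal total = 265.11 mm

265 mm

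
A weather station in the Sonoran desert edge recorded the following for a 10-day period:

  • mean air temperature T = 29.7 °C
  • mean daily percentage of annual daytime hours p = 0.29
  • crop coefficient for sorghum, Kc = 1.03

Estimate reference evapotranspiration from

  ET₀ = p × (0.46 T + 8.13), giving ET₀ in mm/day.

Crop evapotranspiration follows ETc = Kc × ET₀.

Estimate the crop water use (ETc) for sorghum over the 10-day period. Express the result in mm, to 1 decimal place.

ET₀ = 0.29 × (0.46 × 29.7 + 8.13) = 0.29 × 21.792 = 6.3197 mm/d
ETc = Kc × ET₀ = 1.03 × 6.3197 = 6.5093 mm/d
Over 10 days: 6.5093 × 10 = 65.093 mm

65.1 mm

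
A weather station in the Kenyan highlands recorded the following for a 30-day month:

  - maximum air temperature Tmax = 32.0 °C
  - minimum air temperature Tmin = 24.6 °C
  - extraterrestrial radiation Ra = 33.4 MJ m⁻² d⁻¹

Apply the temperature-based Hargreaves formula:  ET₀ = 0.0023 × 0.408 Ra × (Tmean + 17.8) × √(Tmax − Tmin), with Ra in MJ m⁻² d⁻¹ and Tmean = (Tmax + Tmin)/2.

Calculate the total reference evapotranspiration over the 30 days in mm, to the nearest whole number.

Tmean = (32.0 + 24.6)/2 = 28.30 °C
0.408 Ra = 0.408 × 33.4 = 13.6272 mm/d equivalent
ET₀ = 0.0023 × 13.6272 × (28.30 + 17.8) × √7.4 = 0.0023 × 13.6272 × 46.10 × 2.7203 = 3.9305 mm/d
Over 30 days: 3.9305 × 30 = 117.915 mm

118 mm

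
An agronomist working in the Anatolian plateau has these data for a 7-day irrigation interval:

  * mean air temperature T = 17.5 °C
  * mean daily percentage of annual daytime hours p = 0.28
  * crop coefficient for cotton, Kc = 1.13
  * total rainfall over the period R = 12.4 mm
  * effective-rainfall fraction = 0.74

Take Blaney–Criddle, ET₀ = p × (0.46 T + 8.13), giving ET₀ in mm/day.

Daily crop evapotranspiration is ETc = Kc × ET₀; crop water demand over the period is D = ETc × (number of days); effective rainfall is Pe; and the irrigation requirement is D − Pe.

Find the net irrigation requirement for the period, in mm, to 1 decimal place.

ET₀ = 0.28 × (0.46 × 17.5 + 8.13) = 0.28 × 16.180 = 4.5304 mm/d
ETc = Kc × ET₀ = 1.13 × 4.5304 = 5.1194 mm/d
Crop demand D = ETc × 7 d = 5.1194 × 7 = 35.836 mm
Pe = 0.74 × 12.4 = 9.176 mm
D − Pe = 35.836 − 9.176 = 26.660 mm

26.7 mm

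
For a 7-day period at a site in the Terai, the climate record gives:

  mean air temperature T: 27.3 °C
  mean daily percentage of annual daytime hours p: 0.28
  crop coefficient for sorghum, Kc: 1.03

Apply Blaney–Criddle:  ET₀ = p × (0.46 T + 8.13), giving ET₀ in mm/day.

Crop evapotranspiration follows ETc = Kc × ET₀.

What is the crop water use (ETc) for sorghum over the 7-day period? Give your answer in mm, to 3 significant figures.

41.8 mm

ET₀ = 0.28 × (0.46 × 27.3 + 8.13) = 0.28 × 20.688 = 5.7926 mm/d
ETc = Kc × ET₀ = 1.03 × 5.7926 = 5.9664 mm/d
Over 7 days: 5.9664 × 7 = 41.765 mm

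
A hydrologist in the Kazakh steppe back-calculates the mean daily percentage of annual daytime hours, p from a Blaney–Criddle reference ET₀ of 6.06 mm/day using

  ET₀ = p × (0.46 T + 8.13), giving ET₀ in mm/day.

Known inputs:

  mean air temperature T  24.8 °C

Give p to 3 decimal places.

p = ET₀ / (0.46 T + 8.13) = 6.06 / (0.46 × 24.8 + 8.13) = 6.06 / 19.538 = 0.3102

0.310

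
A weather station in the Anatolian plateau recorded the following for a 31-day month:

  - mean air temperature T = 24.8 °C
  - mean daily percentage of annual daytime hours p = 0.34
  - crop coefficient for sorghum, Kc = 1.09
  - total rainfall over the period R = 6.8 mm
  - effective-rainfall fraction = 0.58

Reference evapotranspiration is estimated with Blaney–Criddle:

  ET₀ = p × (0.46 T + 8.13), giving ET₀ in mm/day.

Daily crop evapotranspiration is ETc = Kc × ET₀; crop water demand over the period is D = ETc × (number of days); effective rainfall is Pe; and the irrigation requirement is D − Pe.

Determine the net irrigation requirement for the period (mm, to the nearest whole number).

ET₀ = 0.34 × (0.46 × 24.8 + 8.13) = 0.34 × 19.538 = 6.6429 mm/d
ETc = Kc × ET₀ = 1.09 × 6.6429 = 7.2408 mm/d
Crop demand D = ETc × 31 d = 7.2408 × 31 = 224.465 mm
Pe = 0.58 × 6.8 = 3.944 mm
D − Pe = 224.465 − 3.944 = 220.521 mm

221 mm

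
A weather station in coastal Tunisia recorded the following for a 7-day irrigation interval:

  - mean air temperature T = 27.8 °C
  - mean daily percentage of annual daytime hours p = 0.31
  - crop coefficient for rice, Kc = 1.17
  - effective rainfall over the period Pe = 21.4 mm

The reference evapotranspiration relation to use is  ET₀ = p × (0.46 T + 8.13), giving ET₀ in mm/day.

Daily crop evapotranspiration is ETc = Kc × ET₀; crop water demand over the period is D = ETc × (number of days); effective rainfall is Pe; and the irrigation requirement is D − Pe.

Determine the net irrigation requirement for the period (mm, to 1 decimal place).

31.7 mm

ET₀ = 0.31 × (0.46 × 27.8 + 8.13) = 0.31 × 20.918 = 6.4846 mm/d
ETc = Kc × ET₀ = 1.17 × 6.4846 = 7.5870 mm/d
Crop demand D = ETc × 7 d = 7.5870 × 7 = 53.109 mm
D − Pe = 53.109 − 21.4 = 31.709 mm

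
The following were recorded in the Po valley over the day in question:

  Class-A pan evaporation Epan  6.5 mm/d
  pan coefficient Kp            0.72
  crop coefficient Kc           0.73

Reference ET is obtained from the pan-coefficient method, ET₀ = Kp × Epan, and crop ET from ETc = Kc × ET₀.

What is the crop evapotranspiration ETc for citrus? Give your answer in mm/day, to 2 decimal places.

3.42 mm/day

ET₀ = 0.72 × 6.5 = 4.6800 mm/d
ETc = Kc × ET₀ = 0.73 × 4.6800 = 3.4164 mm/d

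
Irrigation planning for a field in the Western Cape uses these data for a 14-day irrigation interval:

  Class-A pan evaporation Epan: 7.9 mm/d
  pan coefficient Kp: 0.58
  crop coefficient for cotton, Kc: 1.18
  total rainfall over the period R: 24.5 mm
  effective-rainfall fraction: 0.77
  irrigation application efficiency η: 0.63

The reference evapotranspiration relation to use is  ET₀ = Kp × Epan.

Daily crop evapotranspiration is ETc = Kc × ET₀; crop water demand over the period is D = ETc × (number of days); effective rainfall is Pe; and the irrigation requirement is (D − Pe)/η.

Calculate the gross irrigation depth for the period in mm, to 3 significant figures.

90.2 mm

ET₀ = 0.58 × 7.9 = 4.5820 mm/d
ETc = Kc × ET₀ = 1.18 × 4.5820 = 5.4068 mm/d
Crop demand D = ETc × 14 d = 5.4068 × 14 = 75.695 mm
Pe = 0.77 × 24.5 = 18.865 mm
D − Pe = 75.695 − 18.865 = 56.830 mm
Gross irrigation = 56.830 / 0.63 = 90.206 mm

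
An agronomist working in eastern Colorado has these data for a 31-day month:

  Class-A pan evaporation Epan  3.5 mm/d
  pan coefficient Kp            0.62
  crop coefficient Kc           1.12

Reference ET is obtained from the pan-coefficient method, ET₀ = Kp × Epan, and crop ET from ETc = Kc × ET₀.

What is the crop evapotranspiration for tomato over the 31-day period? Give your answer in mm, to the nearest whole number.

75 mm

ET₀ = 0.62 × 3.5 = 2.1700 mm/d
ETc = Kc × ET₀ = 1.12 × 2.1700 = 2.4304 mm/d
Over 31 days: 2.4304 × 31 = 75.342 mm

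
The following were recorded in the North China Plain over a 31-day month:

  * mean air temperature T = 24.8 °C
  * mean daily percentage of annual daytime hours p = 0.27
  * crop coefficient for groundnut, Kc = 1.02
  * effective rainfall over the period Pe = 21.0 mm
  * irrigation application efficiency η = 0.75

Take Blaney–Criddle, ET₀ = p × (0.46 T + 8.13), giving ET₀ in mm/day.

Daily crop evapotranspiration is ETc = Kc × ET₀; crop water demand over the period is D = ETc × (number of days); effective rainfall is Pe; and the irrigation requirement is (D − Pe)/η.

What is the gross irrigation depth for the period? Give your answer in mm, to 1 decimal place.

ET₀ = 0.27 × (0.46 × 24.8 + 8.13) = 0.27 × 19.538 = 5.2753 mm/d
ETc = Kc × ET₀ = 1.02 × 5.2753 = 5.3808 mm/d
Crop demand D = ETc × 31 d = 5.3808 × 31 = 166.805 mm
D − Pe = 166.805 − 21.0 = 145.805 mm
Gross irrigation = 145.805 / 0.75 = 194.407 mm

194.4 mm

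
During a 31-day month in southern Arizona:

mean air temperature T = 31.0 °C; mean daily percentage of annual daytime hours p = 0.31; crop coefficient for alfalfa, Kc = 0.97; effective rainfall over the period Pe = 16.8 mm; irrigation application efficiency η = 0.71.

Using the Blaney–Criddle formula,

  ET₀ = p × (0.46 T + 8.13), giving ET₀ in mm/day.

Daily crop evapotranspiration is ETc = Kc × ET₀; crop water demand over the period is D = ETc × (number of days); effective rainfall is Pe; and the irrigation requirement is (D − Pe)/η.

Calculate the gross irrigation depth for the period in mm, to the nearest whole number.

270 mm

ET₀ = 0.31 × (0.46 × 31.0 + 8.13) = 0.31 × 22.390 = 6.9409 mm/d
ETc = Kc × ET₀ = 0.97 × 6.9409 = 6.7327 mm/d
Crop demand D = ETc × 31 d = 6.7327 × 31 = 208.714 mm
D − Pe = 208.714 − 16.8 = 191.914 mm
Gross irrigation = 191.914 / 0.71 = 270.301 mm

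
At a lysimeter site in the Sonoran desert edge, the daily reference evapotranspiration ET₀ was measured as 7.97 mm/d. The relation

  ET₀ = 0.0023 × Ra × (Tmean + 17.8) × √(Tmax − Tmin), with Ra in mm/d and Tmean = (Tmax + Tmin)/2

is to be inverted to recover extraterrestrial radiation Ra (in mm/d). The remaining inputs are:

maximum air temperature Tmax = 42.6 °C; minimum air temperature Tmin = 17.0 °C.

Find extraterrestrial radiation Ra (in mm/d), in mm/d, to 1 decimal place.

14.4 mm/d

Tmean = 29.80 °C; √ΔT = 5.0596
Ra = ET₀ / [0.0023 × (Tmean+17.8) × √ΔT] = 7.97 / (0.0023 × 47.60 × 5.0596) = 14.388 mm/d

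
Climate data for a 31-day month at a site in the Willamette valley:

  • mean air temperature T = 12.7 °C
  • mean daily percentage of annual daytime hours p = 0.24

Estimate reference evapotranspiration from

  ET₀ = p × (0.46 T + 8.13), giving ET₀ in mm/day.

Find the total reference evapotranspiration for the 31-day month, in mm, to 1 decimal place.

104.0 mm

ET₀ = 0.24 × (0.46 × 12.7 + 8.13) = 0.24 × 13.972 = 3.3533 mm/d
Monthly total = 3.3533 × 31 = 103.952 mm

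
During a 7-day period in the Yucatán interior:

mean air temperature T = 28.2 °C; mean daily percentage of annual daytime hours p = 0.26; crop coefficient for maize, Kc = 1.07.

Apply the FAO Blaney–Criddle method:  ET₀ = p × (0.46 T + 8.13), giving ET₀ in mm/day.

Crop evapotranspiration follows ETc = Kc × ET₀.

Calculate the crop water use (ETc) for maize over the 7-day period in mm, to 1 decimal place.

ET₀ = 0.26 × (0.46 × 28.2 + 8.13) = 0.26 × 21.102 = 5.4865 mm/d
ETc = Kc × ET₀ = 1.07 × 5.4865 = 5.8706 mm/d
Over 7 days: 5.8706 × 7 = 41.094 mm

41.1 mm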